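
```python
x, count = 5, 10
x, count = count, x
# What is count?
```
Trace:
  x=5, count=10
  x=10, count=5

Final answer: 5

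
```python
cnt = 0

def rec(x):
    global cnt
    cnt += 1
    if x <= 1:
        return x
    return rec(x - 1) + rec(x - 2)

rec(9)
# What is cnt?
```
Call trace (a repeated sub-call is expanded the first time; later identical calls just restate its return value):
rec(x=9)
  rec(x=8)
    rec(x=7)
      rec(x=6)
        rec(x=5)
          rec(x=4)
            rec(x=3)
              rec(x=2)
                rec(x=1)
                -> return 1
                rec(x=0)
                -> return 0
              -> return 1
              rec(x=1)
              -> return 1
            -> return 2
            rec(x=2) -> return 1  (same call as traced above)
          -> return 3
          rec(x=3) -> return 2  (same call as traced above)
        -> return 5
        rec(x=4) -> return 3  (same call as traced above)
      -> return 8
      rec(x=5) -> return 5  (same call as traced above)
    -> return 13
    rec(x=6) -> return 8  (same call as traced above)
  -> return 21
  rec(x=7) -> return 13  (same call as traced above)
-> return 34

cnt is incremented once per call, so count the calls in each subtree. Let C(x) = number of calls made by rec(x).
C(0) = C(1) = 1 (base case, no recursion); C(x) = 1 + C(x - 1) + C(x - 2) otherwise.
C(2) = 1 + C(1) + C(0) = 1 + 1 + 1 = 3
C(3) = 1 + C(2) + C(1) = 1 + 3 + 1 = 5
C(4) = 1 + C(3) + C(2) = 1 + 5 + 3 = 9
C(5) = 1 + C(4) + C(3) = 1 + 9 + 5 = 15
C(6) = 1 + C(5) + C(4) = 1 + 15 + 9 = 25
C(7) = 1 + C(6) + C(5) = 1 + 25 + 15 = 41
C(8) = 1 + C(7) + C(6) = 1 + 41 + 25 = 67
C(9) = 1 + C(8) + C(7) = 1 + 67 + 41 = 109
cnt = C(9) = 109

Final answer: 109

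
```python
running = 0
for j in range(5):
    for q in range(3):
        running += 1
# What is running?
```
Trace:
  running=0
  running=1, j=0, q=0
  running=2, j=0, q=1
  running=3, j=0, q=2
  running=4, j=1, q=0
  running=5, j=1, q=1
  running=6, j=1, q=2
  running=7, j=2, q=0
  running=8, j=2, q=1
  running=9, j=2, q=2
  running=10, j=3, q=0
  running=11, j=3, q=1
  running=12, j=3, q=2
  running=13, j=4, q=0
  running=14, j=4, q=1
  running=15, j=4, q=2

Final answer: 15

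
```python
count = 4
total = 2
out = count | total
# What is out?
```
Trace:
  count=4
  count=4, total=2
  count=4, total=2, out=6

Final answer: 6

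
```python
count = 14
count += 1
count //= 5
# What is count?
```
Trace:
  count=14
  count=15
  count=3

Final answer: 3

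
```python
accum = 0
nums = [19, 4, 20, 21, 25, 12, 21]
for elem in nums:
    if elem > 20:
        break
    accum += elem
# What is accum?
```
Trace:
  accum=0
  accum=19, elem=19
  accum=23, elem=4
  accum=43, elem=20
  accum=43, elem=21

Final answer: 43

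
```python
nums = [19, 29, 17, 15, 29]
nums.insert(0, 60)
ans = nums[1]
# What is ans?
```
Trace:
  nums=[19, 29, 17, 15, 29]
  nums=[60, 19, 29, 17, 15, 29]
  nums=[60, 19, 29, 17, 15, 29], ans=19

Final answer: 19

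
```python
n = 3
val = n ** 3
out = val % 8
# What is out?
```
Trace:
  n=3
  n=3, val=27
  n=3, val=27, out=3

Final answer: 3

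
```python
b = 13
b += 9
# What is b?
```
Trace:
  b=13
  b=22

Final answer: 22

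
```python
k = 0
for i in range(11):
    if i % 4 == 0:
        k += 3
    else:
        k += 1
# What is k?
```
Trace:
  k=0
  k=3, i=0
  k=4, i=1
  k=5, i=2
  k=6, i=3
  k=9, i=4
  k=10, i=5
  k=11, i=6
  k=12, i=7
  k=15, i=8
  k=16, i=9
  k=17, i=10

Final answer: 17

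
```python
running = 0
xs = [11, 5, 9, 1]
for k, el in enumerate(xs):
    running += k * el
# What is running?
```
Trace:
  running=0
  running=0, k=0, el=11
  running=5, k=1, el=5
  running=23, k=2, el=9
  running=26, k=3, el=1

Final answer: 26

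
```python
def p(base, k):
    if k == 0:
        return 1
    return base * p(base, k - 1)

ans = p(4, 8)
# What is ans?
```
Call trace:
p(base=4, k=8)
  p(base=4, k=7)
    p(base=4, k=6)
      p(base=4, k=5)
        p(base=4, k=4)
          p(base=4, k=3)
            p(base=4, k=2)
              p(base=4, k=1)
                p(base=4, k=0)
                -> return 1
              -> return 4
            -> return 16
          -> return 64
        -> return 256
      -> return 1024
    -> return 4096
  -> return 16384
-> return 65536

Final answer: 65536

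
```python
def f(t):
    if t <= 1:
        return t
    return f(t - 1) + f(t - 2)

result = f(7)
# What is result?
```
Call trace (a repeated sub-call is expanded the first time; later identical calls just restate its return value):
f(t=7)
  f(t=6)
    f(t=5)
      f(t=4)
        f(t=3)
          f(t=2)
            f(t=1)
            -> return 1
            f(t=0)
            -> return 0
          -> return 1
          f(t=1)
          -> return 1
        -> return 2
        f(t=2) -> return 1  (same call as traced above)
      -> return 3
      f(t=3) -> return 2  (same call as traced above)
    -> return 5
    f(t=4) -> return 3  (same call as traced above)
  -> return 8
  f(t=5) -> return 5  (same call as traced above)
-> return 13

Final answer: 13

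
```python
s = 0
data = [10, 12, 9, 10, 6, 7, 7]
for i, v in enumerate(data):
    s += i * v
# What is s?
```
Trace:
  s=0
  s=0, i=0, v=10
  s=12, i=1, v=12
  s=30, i=2, v=9
  s=60, i=3, v=10
  s=84, i=4, v=6
  s=119, i=5, v=7
  s=161, i=6, v=7

Final answer: 161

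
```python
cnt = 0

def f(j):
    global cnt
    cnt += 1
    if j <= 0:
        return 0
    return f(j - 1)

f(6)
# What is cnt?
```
Call trace:
f(j=6)
  f(j=5)
    f(j=4)
      f(j=3)
        f(j=2)
          f(j=1)
            f(j=0)
            -> return 0
          -> return 0
        -> return 0
      -> return 0
    -> return 0
  -> return 0
-> return 0

cnt is incremented once per call. f is entered once for each j = 6, 5, 4, 3, 2, 1, 0 (the j <= 0 call returns without recursing), i.e. 6 + 1 calls.
cnt = 7

Final answer: 7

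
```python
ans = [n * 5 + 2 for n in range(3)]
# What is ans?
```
Trace:
  n=0
  n=1
  n=2
  ans=[2, 7, 12]

Final answer: [2, 7, 12]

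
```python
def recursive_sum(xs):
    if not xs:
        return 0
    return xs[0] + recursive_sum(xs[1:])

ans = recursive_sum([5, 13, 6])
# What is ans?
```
Call trace:
recursive_sum(xs=[5, 13, 6])
  recursive_sum(xs=[13, 6])
    recursive_sum(xs=[6])
      recursive_sum(xs=[])
      -> return 0
    -> return 6
  -> return 19
-> return 24

Final answer: 24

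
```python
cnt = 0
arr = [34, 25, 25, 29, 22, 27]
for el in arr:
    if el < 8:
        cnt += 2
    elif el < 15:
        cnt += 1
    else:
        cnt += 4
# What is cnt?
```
Trace:
  cnt=0
  cnt=4, el=34
  cnt=8, el=25
  cnt=12, el=25
  cnt=16, el=29
  cnt=20, el=22
  cnt=24, el=27

Final answer: 24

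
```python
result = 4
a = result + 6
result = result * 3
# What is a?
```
Trace:
  result=4
  result=4, a=10
  result=12, a=10

Final answer: 10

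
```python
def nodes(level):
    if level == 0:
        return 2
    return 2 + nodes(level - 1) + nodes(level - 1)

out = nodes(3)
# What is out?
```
Call trace (a repeated sub-call is expanded the first time; later identical calls just restate its return value):
nodes(level=3)
  nodes(level=2)
    nodes(level=1)
      nodes(level=0)
      -> return 2
      nodes(level=0)
      -> return 2
    -> return 6
    nodes(level=1) -> return 6  (same call as traced above)
  -> return 14
  nodes(level=2) -> return 14  (same call as traced above)
-> return 30

Final answer: 30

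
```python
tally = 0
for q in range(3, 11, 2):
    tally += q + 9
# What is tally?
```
Trace:
  tally=0
  tally=12, q=3
  tally=26, q=5
  tally=42, q=7
  tally=60, q=9

Final answer: 60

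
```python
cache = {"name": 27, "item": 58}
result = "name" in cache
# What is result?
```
Trace:
  cache={'name': 27, 'item': 58}
  cache={'name': 27, 'item': 58}, result=True

Final answer: True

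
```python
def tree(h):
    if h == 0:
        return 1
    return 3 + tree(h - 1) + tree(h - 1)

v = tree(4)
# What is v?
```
Call trace (a repeated sub-call is expanded the first time; later identical calls just restate its return value):
tree(h=4)
  tree(h=3)
    tree(h=2)
      tree(h=1)
        tree(h=0)
        -> return 1
        tree(h=0)
        -> return 1
      -> return 5
      tree(h=1) -> return 5  (same call as traced above)
    -> return 13
    tree(h=2) -> return 13  (same call as traced above)
  -> return 29
  tree(h=3) -> return 29  (same call as traced above)
-> return 61

Final answer: 61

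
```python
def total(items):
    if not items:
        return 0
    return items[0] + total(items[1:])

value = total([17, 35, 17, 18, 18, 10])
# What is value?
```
Call trace:
total(items=[17, 35, 17, 18, 18, 10])
  total(items=[35, 17, 18, 18, 10])
    total(items=[17, 18, 18, 10])
      total(items=[18, 18, 10])
        total(items=[18, 10])
          total(items=[10])
            total(items=[])
            -> return 0
          -> return 10
        -> return 28
      -> return 46
    -> return 63
  -> return 98
-> return 115

Final answer: 115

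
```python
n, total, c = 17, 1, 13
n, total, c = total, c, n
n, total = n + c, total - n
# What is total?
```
Trace:
  n=17, total=1, c=13
  n=1, total=13, c=17
  n=18, total=12, c=17

Final answer: 12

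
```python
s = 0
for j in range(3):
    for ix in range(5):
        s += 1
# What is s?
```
Trace:
  s=0
  s=1, j=0, ix=0
  s=2, j=0, ix=1
  s=3, j=0, ix=2
  s=4, j=0, ix=3
  s=5, j=0, ix=4
  s=6, j=1, ix=0
  s=7, j=1, ix=1
  s=8, j=1, ix=2
  s=9, j=1, ix=3
  s=10, j=1, ix=4
  s=11, j=2, ix=0
  s=12, j=2, ix=1
  s=13, j=2, ix=2
  s=14, j=2, ix=3
  s=15, j=2, ix=4

Final answer: 15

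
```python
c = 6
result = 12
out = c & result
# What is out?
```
Trace:
  c=6
  c=6, result=12
  c=6, result=12, out=4

Final answer: 4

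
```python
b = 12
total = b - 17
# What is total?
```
Trace:
  b=12
  b=12, total=-5

Final answer: -5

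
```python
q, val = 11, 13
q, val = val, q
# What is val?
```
Trace:
  q=11, val=13
  q=13, val=11

Final answer: 11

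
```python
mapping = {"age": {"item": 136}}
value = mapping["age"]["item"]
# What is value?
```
Trace:
  mapping={'age': {'item': 136}}
  mapping={'age': {'item': 136}}, value=136

Final answer: 136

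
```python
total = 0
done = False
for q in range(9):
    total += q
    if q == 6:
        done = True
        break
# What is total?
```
Trace:
  total=0
  total=0, done=False
  total=0, done=False, q=0
  total=1, done=False, q=1
  total=3, done=False, q=2
  total=6, done=False, q=3
  total=10, done=False, q=4
  total=15, done=False, q=5
  total=21, done=True, q=6

Final answer: 21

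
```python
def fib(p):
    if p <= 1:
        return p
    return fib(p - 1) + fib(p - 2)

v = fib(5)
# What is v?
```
Call trace (a repeated sub-call is expanded the first time; later identical calls just restate its return value):
fib(p=5)
  fib(p=4)
    fib(p=3)
      fib(p=2)
        fib(p=1)
        -> return 1
        fib(p=0)
        -> return 0
      -> return 1
      fib(p=1)
      -> return 1
    -> return 2
    fib(p=2) -> return 1  (same call as traced above)
  -> return 3
  fib(p=3) -> return 2  (same call as traced above)
-> return 5

Final answer: 5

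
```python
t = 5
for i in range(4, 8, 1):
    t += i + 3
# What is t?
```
Trace:
  t=5
  t=12, i=4
  t=20, i=5
  t=29, i=6
  t=39, i=7

Final answer: 39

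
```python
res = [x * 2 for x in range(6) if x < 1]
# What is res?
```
Trace:
  x=0
  x=1
  x=2
  x=3
  x=4
  x=5
  res=[0]

Final answer: [0]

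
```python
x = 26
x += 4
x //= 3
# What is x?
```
Trace:
  x=26
  x=30
  x=10

Final answer: 10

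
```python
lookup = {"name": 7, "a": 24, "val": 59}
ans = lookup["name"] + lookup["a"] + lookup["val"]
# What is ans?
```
Trace:
  lookup={'name': 7, 'a': 24, 'val': 59}
  lookup={'name': 7, 'a': 24, 'val': 59}, ans=90

Final answer: 90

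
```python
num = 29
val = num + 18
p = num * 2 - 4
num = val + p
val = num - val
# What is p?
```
Trace:
  num=29
  num=29, val=47
  num=29, val=47, p=54
  num=101, val=47, p=54
  num=101, val=54, p=54

Final answer: 54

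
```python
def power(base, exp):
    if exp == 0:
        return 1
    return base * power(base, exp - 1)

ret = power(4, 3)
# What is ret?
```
Call trace:
power(base=4, exp=3)
  power(base=4, exp=2)
    power(base=4, exp=1)
      power(base=4, exp=0)
      -> return 1
    -> return 4
  -> return 16
-> return 64

Final answer: 64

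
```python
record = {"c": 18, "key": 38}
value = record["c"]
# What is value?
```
Trace:
  record={'c': 18, 'key': 38}
  record={'c': 18, 'key': 38}, value=18

Final answer: 18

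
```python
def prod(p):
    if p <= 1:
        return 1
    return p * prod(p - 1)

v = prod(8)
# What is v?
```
Call trace:
prod(p=8)
  prod(p=7)
    prod(p=6)
      prod(p=5)
        prod(p=4)
          prod(p=3)
            prod(p=2)
              prod(p=1)
              -> return 1
            -> return 2
          -> return 6
        -> return 24
      -> return 120
    -> return 720
  -> return 5040
-> return 40320

Final answer: 40320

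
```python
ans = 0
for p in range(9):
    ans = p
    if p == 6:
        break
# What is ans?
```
Trace:
  ans=0
  ans=0, p=0
  ans=1, p=1
  ans=2, p=2
  ans=3, p=3
  ans=4, p=4
  ans=5, p=5
  ans=6, p=6

Final answer: 6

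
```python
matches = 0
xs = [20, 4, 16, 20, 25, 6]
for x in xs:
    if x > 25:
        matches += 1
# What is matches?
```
Trace:
  matches=0
  matches=0, x=20
  matches=0, x=4
  matches=0, x=16
  matches=0, x=20
  matches=0, x=25
  matches=0, x=6

Final answer: 0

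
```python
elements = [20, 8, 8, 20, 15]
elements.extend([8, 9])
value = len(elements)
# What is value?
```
Trace:
  elements=[20, 8, 8, 20, 15]
  elements=[20, 8, 8, 20, 15, 8, 9]
  elements=[20, 8, 8, 20, 15, 8, 9], value=7

Final answer: 7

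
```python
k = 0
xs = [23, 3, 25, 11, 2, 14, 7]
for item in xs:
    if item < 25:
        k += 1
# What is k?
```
Trace:
  k=0
  k=1, item=23
  k=2, item=3
  k=2, item=25
  k=3, item=11
  k=4, item=2
  k=5, item=14
  k=6, item=7

Final answer: 6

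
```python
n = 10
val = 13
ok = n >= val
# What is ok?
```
Trace:
  n=10
  n=10, val=13
  n=10, val=13, ok=False

Final answer: False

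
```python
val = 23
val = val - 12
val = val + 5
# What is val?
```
Trace:
  val=23
  val=11
  val=16

Final answer: 16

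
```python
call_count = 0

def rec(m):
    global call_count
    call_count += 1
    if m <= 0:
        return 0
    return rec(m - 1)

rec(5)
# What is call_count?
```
Call trace:
rec(m=5)
  rec(m=4)
    rec(m=3)
      rec(m=2)
        rec(m=1)
          rec(m=0)
          -> return 0
        -> return 0
      -> return 0
    -> return 0
  -> return 0
-> return 0

call_count is incremented once per call. rec is entered once for each m = 5, 4, 3, 2, 1, 0 (the m <= 0 call returns without recursing), i.e. 5 + 1 calls.
call_count = 6

Final answer: 6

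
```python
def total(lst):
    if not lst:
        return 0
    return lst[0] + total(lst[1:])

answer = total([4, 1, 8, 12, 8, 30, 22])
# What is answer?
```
Call trace:
total(lst=[4, 1, 8, 12, 8, 30, 22])
  total(lst=[1, 8, 12, 8, 30, 22])
    total(lst=[8, 12, 8, 30, 22])
      total(lst=[12, 8, 30, 22])
        total(lst=[8, 30, 22])
          total(lst=[30, 22])
            total(lst=[22])
              total(lst=[])
              -> return 0
            -> return 22
          -> return 52
        -> return 60
      -> return 72
    -> return 80
  -> return 81
-> return 85

Final answer: 85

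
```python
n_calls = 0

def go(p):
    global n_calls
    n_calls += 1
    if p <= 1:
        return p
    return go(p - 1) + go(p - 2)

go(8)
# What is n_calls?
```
Call trace (a repeated sub-call is expanded the first time; later identical calls just restate its return value):
go(p=8)
  go(p=7)
    go(p=6)
      go(p=5)
        go(p=4)
          go(p=3)
            go(p=2)
              go(p=1)
              -> return 1
              go(p=0)
              -> return 0
            -> return 1
            go(p=1)
            -> return 1
          -> return 2
          go(p=2) -> return 1  (same call as traced above)
        -> return 3
        go(p=3) -> return 2  (same call as traced above)
      -> return 5
      go(p=4) -> return 3  (same call as traced above)
    -> return 8
    go(p=5) -> return 5  (same call as traced above)
  -> return 13
  go(p=6) -> return 8  (same call as traced above)
-> return 21

n_calls is incremented once per call, so count the calls in each subtree. Let C(p) = number of calls made by go(p).
C(0) = C(1) = 1 (base case, no recursion); C(p) = 1 + C(p - 1) + C(p - 2) otherwise.
C(2) = 1 + C(1) + C(0) = 1 + 1 + 1 = 3
C(3) = 1 + C(2) + C(1) = 1 + 3 + 1 = 5
C(4) = 1 + C(3) + C(2) = 1 + 5 + 3 = 9
C(5) = 1 + C(4) + C(3) = 1 + 9 + 5 = 15
C(6) = 1 + C(5) + C(4) = 1 + 15 + 9 = 25
C(7) = 1 + C(6) + C(5) = 1 + 25 + 15 = 41
C(8) = 1 + C(7) + C(6) = 1 + 41 + 25 = 67
n_calls = C(8) = 67

Final answer: 67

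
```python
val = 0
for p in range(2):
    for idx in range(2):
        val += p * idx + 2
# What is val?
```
Trace:
  val=0
  val=2, p=0, idx=0
  val=4, p=0, idx=1
  val=6, p=1, idx=0
  val=9, p=1, idx=1

Final answer: 9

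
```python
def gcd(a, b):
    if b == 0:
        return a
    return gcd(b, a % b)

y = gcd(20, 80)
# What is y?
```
Call trace:
gcd(a=20, b=80)
  gcd(a=80, b=20)
    gcd(a=20, b=0)
    -> return 20
  -> return 20
-> return 20

Final answer: 20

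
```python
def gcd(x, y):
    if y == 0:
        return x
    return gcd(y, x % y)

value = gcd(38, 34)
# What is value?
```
Call trace:
gcd(x=38, y=34)
  gcd(x=34, y=4)
    gcd(x=4, y=2)
      gcd(x=2, y=0)
      -> return 2
    -> return 2
  -> return 2
-> return 2

Final answer: 2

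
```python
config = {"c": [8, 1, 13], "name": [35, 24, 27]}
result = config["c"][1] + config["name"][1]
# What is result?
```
Trace:
  config={'c': [8, 1, 13], 'name': [35, 24, 27]}
  config={'c': [8, 1, 13], 'name': [35, 24, 27]}, result=25

Final answer: 25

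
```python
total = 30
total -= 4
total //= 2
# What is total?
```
Trace:
  total=30
  total=26
  total=13

Final answer: 13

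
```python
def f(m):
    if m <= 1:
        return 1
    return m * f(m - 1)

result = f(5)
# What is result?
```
Call trace:
f(m=5)
  f(m=4)
    f(m=3)
      f(m=2)
        f(m=1)
        -> return 1
      -> return 2
    -> return 6
  -> return 24
-> return 120

Final answer: 120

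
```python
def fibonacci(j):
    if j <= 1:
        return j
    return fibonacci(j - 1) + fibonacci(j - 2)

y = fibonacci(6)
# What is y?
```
Call trace (a repeated sub-call is expanded the first time; later identical calls just restate its return value):
fibonacci(j=6)
  fibonacci(j=5)
    fibonacci(j=4)
      fibonacci(j=3)
        fibonacci(j=2)
          fibonacci(j=1)
          -> return 1
          fibonacci(j=0)
          -> return 0
        -> return 1
        fibonacci(j=1)
        -> return 1
      -> return 2
      fibonacci(j=2) -> return 1  (same call as traced above)
    -> return 3
    fibonacci(j=3) -> return 2  (same call as traced above)
  -> return 5
  fibonacci(j=4) -> return 3  (same call as traced above)
-> return 8

Final answer: 8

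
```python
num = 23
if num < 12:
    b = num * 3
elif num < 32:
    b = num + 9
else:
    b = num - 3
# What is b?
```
Trace:
  num=23
  num=23, b=32

Final answer: 32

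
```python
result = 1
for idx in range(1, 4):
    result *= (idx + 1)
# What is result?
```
Trace:
  result=1
  result=2, idx=1
  result=6, idx=2
  result=24, idx=3

Final answer: 24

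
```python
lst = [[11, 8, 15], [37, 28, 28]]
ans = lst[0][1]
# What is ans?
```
Trace:
  lst=[[11, 8, 15], [37, 28, 28]]
  lst=[[11, 8, 15], [37, 28, 28]], ans=8

Final answer: 8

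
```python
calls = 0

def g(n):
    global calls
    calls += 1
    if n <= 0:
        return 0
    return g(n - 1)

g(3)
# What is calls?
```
Call trace:
g(n=3)
  g(n=2)
    g(n=1)
      g(n=0)
      -> return 0
    -> return 0
  -> return 0
-> return 0

calls is incremented once per call. g is entered once for each n = 3, 2, 1, 0 (the n <= 0 call returns without recursing), i.e. 3 + 1 calls.
calls = 4

Final answer: 4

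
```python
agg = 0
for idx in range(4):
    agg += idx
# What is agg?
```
Trace:
  agg=0
  agg=0, idx=0
  agg=1, idx=1
  agg=3, idx=2
  agg=6, idx=3

Final answer: 6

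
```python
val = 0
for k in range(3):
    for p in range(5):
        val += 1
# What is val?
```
Trace:
  val=0
  val=1, k=0, p=0
  val=2, k=0, p=1
  val=3, k=0, p=2
  val=4, k=0, p=3
  val=5, k=0, p=4
  val=6, k=1, p=0
  val=7, k=1, p=1
  val=8, k=1, p=2
  val=9, k=1, p=3
  val=10, k=1, p=4
  val=11, k=2, p=0
  val=12, k=2, p=1
  val=13, k=2, p=2
  val=14, k=2, p=3
  val=15, k=2, p=4

Final answer: 15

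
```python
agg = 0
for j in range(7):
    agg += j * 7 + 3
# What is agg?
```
Trace:
  agg=0
  agg=3, j=0
  agg=13, j=1
  agg=30, j=2
  agg=54, j=3
  agg=85, j=4
  agg=123, j=5
  agg=168, j=6

Final answer: 168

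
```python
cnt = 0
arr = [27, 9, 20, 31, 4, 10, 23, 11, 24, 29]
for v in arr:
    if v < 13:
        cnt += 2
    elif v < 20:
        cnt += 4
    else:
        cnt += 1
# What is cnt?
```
Trace:
  cnt=0
  cnt=1, v=27
  cnt=3, v=9
  cnt=4, v=20
  cnt=5, v=31
  cnt=7, v=4
  cnt=9, v=10
  cnt=10, v=23
  cnt=12, v=11
  cnt=13, v=24
  cnt=14, v=29

Final answer: 14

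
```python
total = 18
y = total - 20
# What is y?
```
Trace:
  total=18
  total=18, y=-2

Final answer: -2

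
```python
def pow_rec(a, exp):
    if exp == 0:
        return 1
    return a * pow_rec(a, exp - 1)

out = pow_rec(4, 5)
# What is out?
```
Call trace:
pow_rec(a=4, exp=5)
  pow_rec(a=4, exp=4)
    pow_rec(a=4, exp=3)
      pow_rec(a=4, exp=2)
        pow_rec(a=4, exp=1)
          pow_rec(a=4, exp=0)
          -> return 1
        -> return 4
      -> return 16
    -> return 64
  -> return 256
-> return 1024

Final answer: 1024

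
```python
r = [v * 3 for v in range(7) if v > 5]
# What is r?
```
Trace:
  v=0
  v=1
  v=2
  v=3
  v=4
  v=5
  v=6
  r=[18]

Final answer: [18]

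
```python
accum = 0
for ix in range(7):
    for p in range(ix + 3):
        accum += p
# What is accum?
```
Trace:
  accum=0
  accum=0, ix=0, p=0
  accum=1, ix=0, p=1
  accum=3, ix=0, p=2
  accum=3, ix=1, p=0
  accum=4, ix=1, p=1
  accum=6, ix=1, p=2
  accum=9, ix=1, p=3
  accum=9, ix=2, p=0
  accum=10, ix=2, p=1
  accum=12, ix=2, p=2
  accum=15, ix=2, p=3
  accum=19, ix=2, p=4
  accum=19, ix=3, p=0
  accum=20, ix=3, p=1
  accum=22, ix=3, p=2
  accum=25, ix=3, p=3
  accum=29, ix=3, p=4
  accum=34, ix=3, p=5
  accum=34, ix=4, p=0
  accum=35, ix=4, p=1
  accum=37, ix=4, p=2
  accum=40, ix=4, p=3
  accum=44, ix=4, p=4
  accum=49, ix=4, p=5
  accum=55, ix=4, p=6
  accum=55, ix=5, p=0
  accum=56, ix=5, p=1
  accum=58, ix=5, p=2
  accum=61, ix=5, p=3
  accum=65, ix=5, p=4
  accum=70, ix=5, p=5
  accum=76, ix=5, p=6
  accum=83, ix=5, p=7
  accum=83, ix=6, p=0
  accum=84, ix=6, p=1
  accum=86, ix=6, p=2
  accum=89, ix=6, p=3
  accum=93, ix=6, p=4
  accum=98, ix=6, p=5
  accum=104, ix=6, p=6
  accum=111, ix=6, p=7
  accum=119, ix=6, p=8

Final answer: 119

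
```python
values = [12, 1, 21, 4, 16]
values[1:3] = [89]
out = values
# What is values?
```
Trace:
  values=[12, 1, 21, 4, 16]
  values=[12, 89, 4, 16]
  values=[12, 89, 4, 16], out=[12, 89, 4, 16]

Final answer: [12, 89, 4, 16]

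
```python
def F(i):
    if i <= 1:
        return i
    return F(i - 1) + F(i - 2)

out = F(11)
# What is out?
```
Call trace (a repeated sub-call is expanded the first time; later identical calls just restate its return value):
F(i=11)
  F(i=10)
    F(i=9)
      F(i=8)
        F(i=7)
          F(i=6)
            F(i=5)
              F(i=4)
                F(i=3)
                  F(i=2)
                    F(i=1)
                    -> return 1
                    F(i=0)
                    -> return 0
                  -> return 1
                  F(i=1)
                  -> return 1
                -> return 2
                F(i=2) -> return 1  (same call as traced above)
              -> return 3
              F(i=3) -> return 2  (same call as traced above)
            -> return 5
            F(i=4) -> return 3  (same call as traced above)
          -> return 8
          F(i=5) -> return 5  (same call as traced above)
        -> return 13
        F(i=6) -> return 8  (same call as traced above)
      -> return 21
      F(i=7) -> return 13  (same call as traced above)
    -> return 34
    F(i=8) -> return 21  (same call as traced above)
  -> return 55
  F(i=9) -> return 34  (same call as traced above)
-> return 89

Final answer: 89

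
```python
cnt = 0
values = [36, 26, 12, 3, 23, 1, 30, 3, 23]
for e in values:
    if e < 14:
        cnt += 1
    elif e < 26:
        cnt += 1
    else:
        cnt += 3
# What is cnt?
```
Trace:
  cnt=0
  cnt=3, e=36
  cnt=6, e=26
  cnt=7, e=12
  cnt=8, e=3
  cnt=9, e=23
  cnt=10, e=1
  cnt=13, e=30
  cnt=14, e=3
  cnt=15, e=23

Final answer: 15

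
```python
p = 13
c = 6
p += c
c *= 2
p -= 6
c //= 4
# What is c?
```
Trace:
  p=13
  p=13, c=6
  p=19, c=6
  p=19, c=12
  p=13, c=12
  p=13, c=3

Final answer: 3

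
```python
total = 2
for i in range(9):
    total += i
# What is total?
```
Trace:
  total=2
  total=2, i=0
  total=3, i=1
  total=5, i=2
  total=8, i=3
  total=12, i=4
  total=17, i=5
  total=23, i=6
  total=30, i=7
  total=38, i=8

Final answer: 38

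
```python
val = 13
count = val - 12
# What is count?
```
Trace:
  val=13
  val=13, count=1

Final answer: 1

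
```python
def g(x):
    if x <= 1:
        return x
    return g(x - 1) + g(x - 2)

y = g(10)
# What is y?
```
Call trace (a repeated sub-call is expanded the first time; later identical calls just restate its return value):
g(x=10)
  g(x=9)
    g(x=8)
      g(x=7)
        g(x=6)
          g(x=5)
            g(x=4)
              g(x=3)
                g(x=2)
                  g(x=1)
                  -> return 1
                  g(x=0)
                  -> return 0
                -> return 1
                g(x=1)
                -> return 1
              -> return 2
              g(x=2) -> return 1  (same call as traced above)
            -> return 3
            g(x=3) -> return 2  (same call as traced above)
          -> return 5
          g(x=4) -> return 3  (same call as traced above)
        -> return 8
        g(x=5) -> return 5  (same call as traced above)
      -> return 13
      g(x=6) -> return 8  (same call as traced above)
    -> return 21
    g(x=7) -> return 13  (same call as traced above)
  -> return 34
  g(x=8) -> return 21  (same call as traced above)
-> return 55

Final answer: 55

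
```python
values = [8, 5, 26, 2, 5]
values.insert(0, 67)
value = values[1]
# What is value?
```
Trace:
  values=[8, 5, 26, 2, 5]
  values=[67, 8, 5, 26, 2, 5]
  values=[67, 8, 5, 26, 2, 5], value=8

Final answer: 8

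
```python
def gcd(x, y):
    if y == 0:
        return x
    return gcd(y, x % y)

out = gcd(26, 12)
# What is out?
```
Call trace:
gcd(x=26, y=12)
  gcd(x=12, y=2)
    gcd(x=2, y=0)
    -> return 2
  -> return 2
-> return 2

Final answer: 2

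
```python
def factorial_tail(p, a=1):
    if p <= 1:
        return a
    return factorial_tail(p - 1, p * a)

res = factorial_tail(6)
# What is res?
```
Call trace:
factorial_tail(p=6, a=1)
  factorial_tail(p=5, a=6)
    factorial_tail(p=4, a=30)
      factorial_tail(p=3, a=120)
        factorial_tail(p=2, a=360)
          factorial_tail(p=1, a=720)
          -> return 720
        -> return 720
      -> return 720
    -> return 720
  -> return 720
-> return 720

Final answer: 720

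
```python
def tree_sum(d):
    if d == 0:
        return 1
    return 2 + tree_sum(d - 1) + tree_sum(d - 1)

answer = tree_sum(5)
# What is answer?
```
Call trace (a repeated sub-call is expanded the first time; later identical calls just restate its return value):
tree_sum(d=5)
  tree_sum(d=4)
    tree_sum(d=3)
      tree_sum(d=2)
        tree_sum(d=1)
          tree_sum(d=0)
          -> return 1
          tree_sum(d=0)
          -> return 1
        -> return 4
        tree_sum(d=1) -> return 4  (same call as traced above)
      -> return 10
      tree_sum(d=2) -> return 10  (same call as traced above)
    -> return 22
    tree_sum(d=3) -> return 22  (same call as traced above)
  -> return 46
  tree_sum(d=4) -> return 46  (same call as traced above)
-> return 94

Final answer: 94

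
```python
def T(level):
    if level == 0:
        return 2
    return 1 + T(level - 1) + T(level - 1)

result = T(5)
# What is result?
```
Call trace (a repeated sub-call is expanded the first time; later identical calls just restate its return value):
T(level=5)
  T(level=4)
    T(level=3)
      T(level=2)
        T(level=1)
          T(level=0)
          -> return 2
          T(level=0)
          -> return 2
        -> return 5
        T(level=1) -> return 5  (same call as traced above)
      -> return 11
      T(level=2) -> return 11  (same call as traced above)
    -> return 23
    T(level=3) -> return 23  (same call as traced above)
  -> return 47
  T(level=4) -> return 47  (same call as traced above)
-> return 95

Final answer: 95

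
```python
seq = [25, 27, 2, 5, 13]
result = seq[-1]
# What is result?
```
Trace:
  seq=[25, 27, 2, 5, 13]
  seq=[25, 27, 2, 5, 13], result=13

Final answer: 13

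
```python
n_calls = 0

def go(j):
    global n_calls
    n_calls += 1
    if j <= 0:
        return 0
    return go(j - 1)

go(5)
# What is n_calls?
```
Call trace:
go(j=5)
  go(j=4)
    go(j=3)
      go(j=2)
        go(j=1)
          go(j=0)
          -> return 0
        -> return 0
      -> return 0
    -> return 0
  -> return 0
-> return 0

n_calls is incremented once per call. go is entered once for each j = 5, 4, 3, 2, 1, 0 (the j <= 0 call returns without recursing), i.e. 5 + 1 calls.
n_calls = 6

Final answer: 6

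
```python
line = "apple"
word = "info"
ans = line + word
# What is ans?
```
Trace:
  line='apple'
  line='apple', word='info'
  line='apple', word='info', ans='appleinfo'

Final answer: 'appleinfo'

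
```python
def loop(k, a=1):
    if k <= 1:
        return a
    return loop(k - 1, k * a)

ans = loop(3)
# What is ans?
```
Call trace:
loop(k=3, a=1)
  loop(k=2, a=3)
    loop(k=1, a=6)
    -> return 6
  -> return 6
-> return 6

Final answer: 6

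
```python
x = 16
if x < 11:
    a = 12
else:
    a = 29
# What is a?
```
Trace:
  x=16
  x=16, a=29

Final answer: 29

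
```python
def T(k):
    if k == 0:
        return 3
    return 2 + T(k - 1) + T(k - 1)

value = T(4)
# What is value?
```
Call trace (a repeated sub-call is expanded the first time; later identical calls just restate its return value):
T(k=4)
  T(k=3)
    T(k=2)
      T(k=1)
        T(k=0)
        -> return 3
        T(k=0)
        -> return 3
      -> return 8
      T(k=1) -> return 8  (same call as traced above)
    -> return 18
    T(k=2) -> return 18  (same call as traced above)
  -> return 38
  T(k=3) -> return 38  (same call as traced above)
-> return 78

Final answer: 78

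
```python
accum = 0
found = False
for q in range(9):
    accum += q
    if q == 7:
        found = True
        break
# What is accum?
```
Trace:
  accum=0
  accum=0, found=False
  accum=0, found=False, q=0
  accum=1, found=False, q=1
  accum=3, found=False, q=2
  accum=6, found=False, q=3
  accum=10, found=False, q=4
  accum=15, found=False, q=5
  accum=21, found=False, q=6
  accum=28, found=True, q=7

Final answer: 28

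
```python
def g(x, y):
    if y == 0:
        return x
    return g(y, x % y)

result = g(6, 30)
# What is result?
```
Call trace:
g(x=6, y=30)
  g(x=30, y=6)
    g(x=6, y=0)
    -> return 6
  -> return 6
-> return 6

Final answer: 6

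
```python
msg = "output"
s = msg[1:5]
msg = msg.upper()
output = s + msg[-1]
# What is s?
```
Trace:
  msg='output'
  msg='output', s='utpu'
  msg='OUTPUT', s='utpu'
  msg='OUTPUT', s='utpu', output='utpuT'

Final answer: 'utpu'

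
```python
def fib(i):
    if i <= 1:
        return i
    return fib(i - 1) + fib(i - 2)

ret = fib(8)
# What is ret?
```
Call trace (a repeated sub-call is expanded the first time; later identical calls just restate its return value):
fib(i=8)
  fib(i=7)
    fib(i=6)
      fib(i=5)
        fib(i=4)
          fib(i=3)
            fib(i=2)
              fib(i=1)
              -> return 1
              fib(i=0)
              -> return 0
            -> return 1
            fib(i=1)
            -> return 1
          -> return 2
          fib(i=2) -> return 1  (same call as traced above)
        -> return 3
        fib(i=3) -> return 2  (same call as traced above)
      -> return 5
      fib(i=4) -> return 3  (same call as traced above)
    -> return 8
    fib(i=5) -> return 5  (same call as traced above)
  -> return 13
  fib(i=6) -> return 8  (same call as traced above)
-> return 21

Final answer: 21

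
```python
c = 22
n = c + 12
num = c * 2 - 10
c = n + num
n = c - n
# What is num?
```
Trace:
  c=22
  c=22, n=34
  c=22, n=34, num=34
  c=68, n=34, num=34
  c=68, n=34, num=34

Final answer: 34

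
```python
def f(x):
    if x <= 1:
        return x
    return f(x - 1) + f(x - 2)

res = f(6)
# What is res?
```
Call trace (a repeated sub-call is expanded the first time; later identical calls just restate its return value):
f(x=6)
  f(x=5)
    f(x=4)
      f(x=3)
        f(x=2)
          f(x=1)
          -> return 1
          f(x=0)
          -> return 0
        -> return 1
        f(x=1)
        -> return 1
      -> return 2
      f(x=2) -> return 1  (same call as traced above)
    -> return 3
    f(x=3) -> return 2  (same call as traced above)
  -> return 5
  f(x=4) -> return 3  (same call as traced above)
-> return 8

Final answer: 8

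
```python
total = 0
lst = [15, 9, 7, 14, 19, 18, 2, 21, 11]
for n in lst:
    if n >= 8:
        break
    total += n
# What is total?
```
Trace:
  total=0
  total=0, n=15

Final answer: 0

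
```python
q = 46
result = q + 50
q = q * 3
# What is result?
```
Trace:
  q=46
  q=46, result=96
  q=138, result=96

Final answer: 96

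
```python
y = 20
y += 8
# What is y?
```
Trace:
  y=20
  y=28

Final answer: 28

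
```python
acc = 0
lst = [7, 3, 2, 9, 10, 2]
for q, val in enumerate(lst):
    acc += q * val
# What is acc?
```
Trace:
  acc=0
  acc=0, q=0, val=7
  acc=3, q=1, val=3
  acc=7, q=2, val=2
  acc=34, q=3, val=9
  acc=74, q=4, val=10
  acc=84, q=5, val=2

Final answer: 84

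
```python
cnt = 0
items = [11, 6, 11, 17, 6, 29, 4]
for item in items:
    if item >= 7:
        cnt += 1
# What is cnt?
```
Trace:
  cnt=0
  cnt=1, item=11
  cnt=1, item=6
  cnt=2, item=11
  cnt=3, item=17
  cnt=3, item=6
  cnt=4, item=29
  cnt=4, item=4

Final answer: 4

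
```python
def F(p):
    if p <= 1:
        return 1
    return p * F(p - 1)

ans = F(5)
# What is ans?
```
Call trace:
F(p=5)
  F(p=4)
    F(p=3)
      F(p=2)
        F(p=1)
        -> return 1
      -> return 2
    -> return 6
  -> return 24
-> return 120

Final answer: 120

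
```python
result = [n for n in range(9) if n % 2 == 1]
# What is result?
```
Trace:
  n=0
  n=1
  n=2
  n=3
  n=4
  n=5
  n=6
  n=7
  n=8
  result=[1, 3, 5, 7]

Final answer: [1, 3, 5, 7]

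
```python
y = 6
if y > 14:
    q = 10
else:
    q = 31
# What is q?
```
Trace:
  y=6
  y=6, q=31

Final answer: 31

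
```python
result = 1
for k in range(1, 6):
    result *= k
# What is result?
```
Trace:
  result=1
  result=1, k=1
  result=2, k=2
  result=6, k=3
  result=24, k=4
  result=120, k=5

Final answer: 120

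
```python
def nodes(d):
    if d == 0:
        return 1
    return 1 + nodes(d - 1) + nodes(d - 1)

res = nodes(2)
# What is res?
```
Call trace (a repeated sub-call is expanded the first time; later identical calls just restate its return value):
nodes(d=2)
  nodes(d=1)
    nodes(d=0)
    -> return 1
    nodes(d=0)
    -> return 1
  -> return 3
  nodes(d=1) -> return 3  (same call as traced above)
-> return 7

Final answer: 7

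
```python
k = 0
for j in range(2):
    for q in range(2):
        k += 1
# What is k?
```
Trace:
  k=0
  k=1, j=0, q=0
  k=2, j=0, q=1
  k=3, j=1, q=0
  k=4, j=1, q=1

Final answer: 4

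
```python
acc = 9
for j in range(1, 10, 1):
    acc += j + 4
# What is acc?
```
Trace:
  acc=9
  acc=14, j=1
  acc=20, j=2
  acc=27, j=3
  acc=35, j=4
  acc=44, j=5
  acc=54, j=6
  acc=65, j=7
  acc=77, j=8
  acc=90, j=9

Final answer: 90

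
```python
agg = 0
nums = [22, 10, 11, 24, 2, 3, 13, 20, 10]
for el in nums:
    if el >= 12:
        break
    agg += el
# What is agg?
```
Trace:
  agg=0
  agg=0, el=22

Final answer: 0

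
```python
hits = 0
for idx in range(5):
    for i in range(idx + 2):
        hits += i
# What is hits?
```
Trace:
  hits=0
  hits=0, idx=0, i=0
  hits=1, idx=0, i=1
  hits=1, idx=1, i=0
  hits=2, idx=1, i=1
  hits=4, idx=1, i=2
  hits=4, idx=2, i=0
  hits=5, idx=2, i=1
  hits=7, idx=2, i=2
  hits=10, idx=2, i=3
  hits=10, idx=3, i=0
  hits=11, idx=3, i=1
  hits=13, idx=3, i=2
  hits=16, idx=3, i=3
  hits=20, idx=3, i=4
  hits=20, idx=4, i=0
  hits=21, idx=4, i=1
  hits=23, idx=4, i=2
  hits=26, idx=4, i=3
  hits=30, idx=4, i=4
  hits=35, idx=4, i=5

Final answer: 35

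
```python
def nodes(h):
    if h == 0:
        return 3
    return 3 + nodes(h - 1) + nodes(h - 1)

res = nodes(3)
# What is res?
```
Call trace (a repeated sub-call is expanded the first time; later identical calls just restate its return value):
nodes(h=3)
  nodes(h=2)
    nodes(h=1)
      nodes(h=0)
      -> return 3
      nodes(h=0)
      -> return 3
    -> return 9
    nodes(h=1) -> return 9  (same call as traced above)
  -> return 21
  nodes(h=2) -> return 21  (same call as traced above)
-> return 45

Final answer: 45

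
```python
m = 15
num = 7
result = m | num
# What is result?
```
Trace:
  m=15
  m=15, num=7
  m=15, num=7, result=15

Final answer: 15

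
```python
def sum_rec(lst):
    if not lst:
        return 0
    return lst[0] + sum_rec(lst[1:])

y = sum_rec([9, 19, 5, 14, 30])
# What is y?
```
Call trace:
sum_rec(lst=[9, 19, 5, 14, 30])
  sum_rec(lst=[19, 5, 14, 30])
    sum_rec(lst=[5, 14, 30])
      sum_rec(lst=[14, 30])
        sum_rec(lst=[30])
          sum_rec(lst=[])
          -> return 0
        -> return 30
      -> return 44
    -> return 49
  -> return 68
-> return 77

Final answer: 77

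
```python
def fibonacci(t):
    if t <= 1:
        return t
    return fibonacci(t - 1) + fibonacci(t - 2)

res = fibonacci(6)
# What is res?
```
Call trace (a repeated sub-call is expanded the first time; later identical calls just restate its return value):
fibonacci(t=6)
  fibonacci(t=5)
    fibonacci(t=4)
      fibonacci(t=3)
        fibonacci(t=2)
          fibonacci(t=1)
          -> return 1
          fibonacci(t=0)
          -> return 0
        -> return 1
        fibonacci(t=1)
        -> return 1
      -> return 2
      fibonacci(t=2) -> return 1  (same call as traced above)
    -> return 3
    fibonacci(t=3) -> return 2  (same call as traced above)
  -> return 5
  fibonacci(t=4) -> return 3  (same call as traced above)
-> return 8

Final answer: 8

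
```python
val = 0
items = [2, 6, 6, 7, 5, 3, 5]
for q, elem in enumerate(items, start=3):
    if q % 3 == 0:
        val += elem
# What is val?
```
Trace:
  val=0
  val=2, q=3, elem=2
  val=2, q=4, elem=6
  val=2, q=5, elem=6
  val=9, q=6, elem=7
  val=9, q=7, elem=5
  val=9, q=8, elem=3
  val=14, q=9, elem=5

Final answer: 14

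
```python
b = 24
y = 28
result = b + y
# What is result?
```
Trace:
  b=24
  b=24, y=28
  b=24, y=28, result=52

Final answer: 52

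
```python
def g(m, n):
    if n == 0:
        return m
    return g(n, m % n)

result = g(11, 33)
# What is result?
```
Call trace:
g(m=11, n=33)
  g(m=33, n=11)
    g(m=11, n=0)
    -> return 11
  -> return 11
-> return 11

Final answer: 11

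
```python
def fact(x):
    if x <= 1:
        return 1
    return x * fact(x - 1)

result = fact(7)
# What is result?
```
Call trace:
fact(x=7)
  fact(x=6)
    fact(x=5)
      fact(x=4)
        fact(x=3)
          fact(x=2)
            fact(x=1)
            -> return 1
          -> return 2
        -> return 6
      -> return 24
    -> return 120
  -> return 720
-> return 5040

Final answer: 5040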